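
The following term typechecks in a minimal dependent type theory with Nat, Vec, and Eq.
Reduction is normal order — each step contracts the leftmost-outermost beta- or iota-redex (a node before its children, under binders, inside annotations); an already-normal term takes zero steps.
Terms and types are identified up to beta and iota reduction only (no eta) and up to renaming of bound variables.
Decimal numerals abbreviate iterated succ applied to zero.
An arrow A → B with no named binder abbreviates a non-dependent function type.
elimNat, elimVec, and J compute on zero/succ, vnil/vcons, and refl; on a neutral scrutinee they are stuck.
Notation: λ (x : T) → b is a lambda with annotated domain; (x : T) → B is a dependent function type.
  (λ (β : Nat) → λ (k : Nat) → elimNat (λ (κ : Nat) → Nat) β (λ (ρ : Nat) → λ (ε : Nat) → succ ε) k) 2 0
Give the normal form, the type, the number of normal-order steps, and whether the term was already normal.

reduced normal form:
  2
type:
  Nat
normal-order step count: 3
started in normal form: no
first redex: a beta-redex


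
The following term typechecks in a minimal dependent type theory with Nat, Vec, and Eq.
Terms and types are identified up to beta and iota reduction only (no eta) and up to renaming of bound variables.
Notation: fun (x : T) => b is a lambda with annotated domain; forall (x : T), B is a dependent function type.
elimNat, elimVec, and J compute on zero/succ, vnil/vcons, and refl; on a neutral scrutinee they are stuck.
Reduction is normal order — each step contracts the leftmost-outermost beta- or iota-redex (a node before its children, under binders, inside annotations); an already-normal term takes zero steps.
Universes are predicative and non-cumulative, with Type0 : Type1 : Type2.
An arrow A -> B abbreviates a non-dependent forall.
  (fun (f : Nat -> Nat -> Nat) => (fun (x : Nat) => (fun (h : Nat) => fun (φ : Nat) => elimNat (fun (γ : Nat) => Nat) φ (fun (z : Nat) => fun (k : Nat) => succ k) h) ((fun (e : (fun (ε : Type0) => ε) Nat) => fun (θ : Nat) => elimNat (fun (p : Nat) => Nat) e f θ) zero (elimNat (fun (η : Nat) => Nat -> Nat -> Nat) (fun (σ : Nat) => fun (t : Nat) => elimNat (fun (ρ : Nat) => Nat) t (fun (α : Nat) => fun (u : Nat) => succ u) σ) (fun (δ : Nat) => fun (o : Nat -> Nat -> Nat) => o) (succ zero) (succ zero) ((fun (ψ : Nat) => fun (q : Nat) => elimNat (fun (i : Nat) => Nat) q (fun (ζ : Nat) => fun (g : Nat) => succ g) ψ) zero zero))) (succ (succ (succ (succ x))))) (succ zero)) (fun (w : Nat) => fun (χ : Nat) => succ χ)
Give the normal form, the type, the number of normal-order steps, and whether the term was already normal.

resulting normal form:
  succ (succ (succ (succ (succ (succ zero)))))
the term's type:
  Nat
steps to reach normal form (normal order): 27
term was already normal: no
first redex: a beta-redex


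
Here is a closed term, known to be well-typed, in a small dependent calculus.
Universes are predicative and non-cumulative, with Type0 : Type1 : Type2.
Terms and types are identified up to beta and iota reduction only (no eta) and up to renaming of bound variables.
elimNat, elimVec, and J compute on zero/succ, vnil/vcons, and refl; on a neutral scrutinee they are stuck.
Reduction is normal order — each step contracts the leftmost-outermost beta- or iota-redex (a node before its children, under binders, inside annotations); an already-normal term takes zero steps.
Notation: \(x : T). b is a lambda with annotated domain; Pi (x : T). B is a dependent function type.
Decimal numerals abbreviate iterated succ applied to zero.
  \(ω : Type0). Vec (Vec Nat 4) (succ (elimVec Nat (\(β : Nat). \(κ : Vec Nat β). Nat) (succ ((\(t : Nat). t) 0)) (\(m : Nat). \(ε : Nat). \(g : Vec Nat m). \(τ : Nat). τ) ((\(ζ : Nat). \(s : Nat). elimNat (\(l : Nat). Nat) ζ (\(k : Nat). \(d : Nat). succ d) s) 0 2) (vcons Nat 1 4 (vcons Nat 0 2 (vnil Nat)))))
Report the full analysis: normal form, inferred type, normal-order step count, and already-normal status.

normal form:
  \(ω : Type0). Vec (Vec Nat 4) 2
inferred type:
  Pi (ω : Type0). Type0
reduction steps (normal order): 12
term was already normal: no
first redex: an elimVec iota-redex


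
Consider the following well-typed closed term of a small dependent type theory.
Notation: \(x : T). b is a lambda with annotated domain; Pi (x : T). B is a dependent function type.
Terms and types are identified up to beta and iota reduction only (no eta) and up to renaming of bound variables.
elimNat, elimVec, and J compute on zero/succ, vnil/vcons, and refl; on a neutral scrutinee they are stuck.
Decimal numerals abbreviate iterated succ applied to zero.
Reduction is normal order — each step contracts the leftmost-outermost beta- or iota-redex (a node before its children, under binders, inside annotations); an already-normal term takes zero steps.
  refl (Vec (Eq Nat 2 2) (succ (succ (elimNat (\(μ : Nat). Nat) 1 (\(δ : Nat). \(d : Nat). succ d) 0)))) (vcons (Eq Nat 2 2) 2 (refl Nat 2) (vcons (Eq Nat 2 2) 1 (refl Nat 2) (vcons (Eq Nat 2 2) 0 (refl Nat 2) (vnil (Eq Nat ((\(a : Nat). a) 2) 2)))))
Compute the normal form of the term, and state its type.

normal form:
  refl (Vec (Eq Nat 2 2) 3) (vcons (Eq Nat 2 2) 2 (refl Nat 2) (vcons (Eq Nat 2 2) 1 (refl Nat 2) (vcons (Eq Nat 2 2) 0 (refl Nat 2) (vnil (Eq Nat 2 2)))))
type:
  Eq (Vec (Eq Nat 2 2) 3) (vcons (Eq Nat 2 2) 2 (refl Nat 2) (vcons (Eq Nat 2 2) 1 (refl Nat 2) (vcons (Eq Nat 2 2) 0 (refl Nat 2) (vnil (Eq Nat 2 2))))) (vcons (Eq Nat 2 2) 2 (refl Nat 2) (vcons (Eq Nat 2 2) 1 (refl Nat 2) (vcons (Eq Nat 2 2) 0 (refl Nat 2) (vnil (Eq Nat 2 2)))))
observation: normalization takes exactly 2 steps under the normal-order strategy.


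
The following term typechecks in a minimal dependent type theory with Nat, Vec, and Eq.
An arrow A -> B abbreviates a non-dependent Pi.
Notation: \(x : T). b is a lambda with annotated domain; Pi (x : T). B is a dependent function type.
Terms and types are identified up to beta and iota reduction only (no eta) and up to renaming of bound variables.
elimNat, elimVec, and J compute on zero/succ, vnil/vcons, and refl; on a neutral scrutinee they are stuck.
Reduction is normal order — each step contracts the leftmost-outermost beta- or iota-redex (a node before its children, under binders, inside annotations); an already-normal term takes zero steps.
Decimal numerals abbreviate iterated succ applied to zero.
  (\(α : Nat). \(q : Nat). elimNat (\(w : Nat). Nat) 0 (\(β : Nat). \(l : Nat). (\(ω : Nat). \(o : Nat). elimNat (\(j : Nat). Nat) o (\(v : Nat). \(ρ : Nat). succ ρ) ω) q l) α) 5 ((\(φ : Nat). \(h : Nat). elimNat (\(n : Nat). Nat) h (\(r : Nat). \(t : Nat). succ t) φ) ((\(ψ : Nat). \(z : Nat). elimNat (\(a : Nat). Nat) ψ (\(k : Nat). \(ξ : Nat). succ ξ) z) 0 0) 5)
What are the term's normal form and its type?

resulting normal form:
  25
inferred type:
  Nat
observation: 138 normal-order steps separate the term from its normal form.


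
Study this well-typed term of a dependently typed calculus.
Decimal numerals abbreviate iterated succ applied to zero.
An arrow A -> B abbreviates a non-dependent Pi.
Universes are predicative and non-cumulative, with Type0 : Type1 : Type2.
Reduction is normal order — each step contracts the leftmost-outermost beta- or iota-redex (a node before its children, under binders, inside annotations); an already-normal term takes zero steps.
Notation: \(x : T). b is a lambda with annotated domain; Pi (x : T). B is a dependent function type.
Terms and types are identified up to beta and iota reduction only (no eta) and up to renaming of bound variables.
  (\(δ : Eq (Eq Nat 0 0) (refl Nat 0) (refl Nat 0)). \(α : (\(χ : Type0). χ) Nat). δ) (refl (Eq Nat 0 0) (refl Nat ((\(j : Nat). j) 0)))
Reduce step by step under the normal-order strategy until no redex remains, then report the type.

normal-order reduction:
  (\(δ : Eq (Eq Nat 0 0) (refl Nat 0) (refl Nat 0)). \(α : (\(χ : Type0). χ) Nat). δ) (refl (Eq Nat 0 0) (refl Nat ((\(j : Nat). j) 0)))
  ~> \(δ : (\(α : Type0). α) Nat). refl (Eq Nat 0 0) (refl Nat ((\(χ : Nat). χ) 0))
  ~> \(δ : Nat). refl (Eq Nat 0 0) (refl Nat ((\(α : Nat). α) 0))
  ~> \(δ : Nat). refl (Eq Nat 0 0) (refl Nat 0)
inferred type:
  Nat -> Eq (Eq Nat 0 0) (refl Nat 0) (refl Nat 0)


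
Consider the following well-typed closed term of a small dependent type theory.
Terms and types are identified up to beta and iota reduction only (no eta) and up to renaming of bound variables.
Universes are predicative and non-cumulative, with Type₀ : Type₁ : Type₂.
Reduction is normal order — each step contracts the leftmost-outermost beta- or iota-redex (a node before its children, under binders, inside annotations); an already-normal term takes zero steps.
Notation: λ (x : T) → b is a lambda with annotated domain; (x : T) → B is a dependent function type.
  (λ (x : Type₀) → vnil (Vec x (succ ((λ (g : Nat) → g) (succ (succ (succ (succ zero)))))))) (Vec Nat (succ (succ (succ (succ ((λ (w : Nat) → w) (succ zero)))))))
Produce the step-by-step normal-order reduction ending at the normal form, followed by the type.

normal-order reduction sequence:
  (λ (x : Type₀) → vnil (Vec x (succ ((λ (g : Nat) → g) (succ (succ (succ (succ zero)))))))) (Vec Nat (succ (succ (succ (succ ((λ (w : Nat) → w) (succ zero)))))))
  ~> vnil (Vec (Vec Nat (succ (succ (succ (succ ((λ (x : Nat) → x) (succ zero))))))) (succ ((λ (g : Nat) → g) (succ (succ (succ (succ zero)))))))
  ~> vnil (Vec (Vec Nat (succ (succ (succ (succ (succ zero)))))) (succ ((λ (x : Nat) → x) (succ (succ (succ (succ zero)))))))
  ~> vnil (Vec (Vec Nat (succ (succ (succ (succ (succ zero)))))) (succ (succ (succ (succ (succ zero))))))
inferred type:
  Vec (Vec (Vec Nat (succ (succ (succ (succ (succ zero)))))) (succ (succ (succ (succ (succ zero)))))) zero


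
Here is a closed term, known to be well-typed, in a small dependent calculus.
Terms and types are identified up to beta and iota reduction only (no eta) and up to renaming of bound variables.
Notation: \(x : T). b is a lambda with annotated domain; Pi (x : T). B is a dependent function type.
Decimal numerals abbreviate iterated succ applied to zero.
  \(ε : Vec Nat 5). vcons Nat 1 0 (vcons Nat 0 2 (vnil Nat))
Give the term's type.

type:
  Pi (ε : Vec Nat 5). Vec Nat 2


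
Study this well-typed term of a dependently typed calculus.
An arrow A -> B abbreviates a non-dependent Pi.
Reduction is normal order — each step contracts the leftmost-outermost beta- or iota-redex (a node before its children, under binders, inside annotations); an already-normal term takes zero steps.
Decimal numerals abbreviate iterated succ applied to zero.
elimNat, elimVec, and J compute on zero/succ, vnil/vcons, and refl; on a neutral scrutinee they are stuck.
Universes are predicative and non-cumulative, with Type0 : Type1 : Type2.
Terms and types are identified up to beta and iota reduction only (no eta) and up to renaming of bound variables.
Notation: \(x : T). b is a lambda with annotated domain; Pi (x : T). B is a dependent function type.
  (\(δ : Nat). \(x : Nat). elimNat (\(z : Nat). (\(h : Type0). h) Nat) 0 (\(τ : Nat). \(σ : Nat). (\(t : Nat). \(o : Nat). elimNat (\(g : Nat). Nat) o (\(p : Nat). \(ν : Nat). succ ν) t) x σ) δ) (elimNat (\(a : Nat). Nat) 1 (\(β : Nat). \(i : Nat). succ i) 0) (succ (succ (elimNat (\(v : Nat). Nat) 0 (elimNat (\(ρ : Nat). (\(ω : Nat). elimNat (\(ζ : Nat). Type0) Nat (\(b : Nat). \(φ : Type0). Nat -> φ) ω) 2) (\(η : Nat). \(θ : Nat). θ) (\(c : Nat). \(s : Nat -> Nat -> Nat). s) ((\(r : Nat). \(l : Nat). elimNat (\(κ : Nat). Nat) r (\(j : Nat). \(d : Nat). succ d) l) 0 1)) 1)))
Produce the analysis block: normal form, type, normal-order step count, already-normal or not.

reduced normal form:
  2
the term's type:
  Nat
steps to reach normal form (normal order): 39
already normal: no
first redex: a beta-redex


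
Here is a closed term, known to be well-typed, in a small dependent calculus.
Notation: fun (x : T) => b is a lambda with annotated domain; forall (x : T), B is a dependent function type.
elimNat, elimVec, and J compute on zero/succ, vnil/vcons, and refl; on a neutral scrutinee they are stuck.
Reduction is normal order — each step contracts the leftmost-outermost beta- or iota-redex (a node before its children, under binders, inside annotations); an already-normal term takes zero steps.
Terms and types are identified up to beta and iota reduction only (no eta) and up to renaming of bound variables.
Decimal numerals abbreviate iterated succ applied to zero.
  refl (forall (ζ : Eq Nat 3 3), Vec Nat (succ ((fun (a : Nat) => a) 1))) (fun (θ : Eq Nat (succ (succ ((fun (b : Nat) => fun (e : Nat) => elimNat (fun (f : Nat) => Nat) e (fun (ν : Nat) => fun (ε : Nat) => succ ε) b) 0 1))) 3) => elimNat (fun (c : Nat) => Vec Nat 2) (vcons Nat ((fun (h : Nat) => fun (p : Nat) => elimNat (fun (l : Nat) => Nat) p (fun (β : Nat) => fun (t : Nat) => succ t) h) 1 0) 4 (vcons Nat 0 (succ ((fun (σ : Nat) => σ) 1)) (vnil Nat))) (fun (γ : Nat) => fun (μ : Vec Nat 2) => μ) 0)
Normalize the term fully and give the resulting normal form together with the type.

reduced normal form:
  refl (forall (ζ : Eq Nat 3 3), Vec Nat 2) (fun (a : Eq Nat 3 3) => vcons Nat 1 4 (vcons Nat 0 2 (vnil Nat)))
inferred type:
  Eq (forall (ζ : Eq Nat 3 3), Vec Nat 2) (fun (a : Eq Nat 3 3) => vcons Nat 1 4 (vcons Nat 0 2 (vnil Nat))) (fun (θ : Eq Nat 3 3) => vcons Nat 1 4 (vcons Nat 0 2 (vnil Nat)))


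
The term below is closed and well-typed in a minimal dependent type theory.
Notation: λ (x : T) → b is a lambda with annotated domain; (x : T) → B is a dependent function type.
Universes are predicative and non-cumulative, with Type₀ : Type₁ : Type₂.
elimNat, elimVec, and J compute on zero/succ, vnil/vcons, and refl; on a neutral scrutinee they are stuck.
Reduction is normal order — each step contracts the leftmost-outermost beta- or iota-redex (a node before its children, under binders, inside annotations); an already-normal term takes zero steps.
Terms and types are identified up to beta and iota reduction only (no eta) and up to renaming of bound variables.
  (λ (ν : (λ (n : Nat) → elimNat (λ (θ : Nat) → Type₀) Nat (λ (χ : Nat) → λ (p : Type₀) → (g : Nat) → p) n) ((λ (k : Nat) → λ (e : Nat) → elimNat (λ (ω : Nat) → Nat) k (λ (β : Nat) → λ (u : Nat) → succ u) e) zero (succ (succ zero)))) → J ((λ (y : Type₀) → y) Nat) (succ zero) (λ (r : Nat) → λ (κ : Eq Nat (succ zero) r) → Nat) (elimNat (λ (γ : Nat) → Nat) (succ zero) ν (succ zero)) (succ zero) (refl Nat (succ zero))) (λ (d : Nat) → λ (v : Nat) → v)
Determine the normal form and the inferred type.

resulting normal form:
  succ zero
type:
  Nat


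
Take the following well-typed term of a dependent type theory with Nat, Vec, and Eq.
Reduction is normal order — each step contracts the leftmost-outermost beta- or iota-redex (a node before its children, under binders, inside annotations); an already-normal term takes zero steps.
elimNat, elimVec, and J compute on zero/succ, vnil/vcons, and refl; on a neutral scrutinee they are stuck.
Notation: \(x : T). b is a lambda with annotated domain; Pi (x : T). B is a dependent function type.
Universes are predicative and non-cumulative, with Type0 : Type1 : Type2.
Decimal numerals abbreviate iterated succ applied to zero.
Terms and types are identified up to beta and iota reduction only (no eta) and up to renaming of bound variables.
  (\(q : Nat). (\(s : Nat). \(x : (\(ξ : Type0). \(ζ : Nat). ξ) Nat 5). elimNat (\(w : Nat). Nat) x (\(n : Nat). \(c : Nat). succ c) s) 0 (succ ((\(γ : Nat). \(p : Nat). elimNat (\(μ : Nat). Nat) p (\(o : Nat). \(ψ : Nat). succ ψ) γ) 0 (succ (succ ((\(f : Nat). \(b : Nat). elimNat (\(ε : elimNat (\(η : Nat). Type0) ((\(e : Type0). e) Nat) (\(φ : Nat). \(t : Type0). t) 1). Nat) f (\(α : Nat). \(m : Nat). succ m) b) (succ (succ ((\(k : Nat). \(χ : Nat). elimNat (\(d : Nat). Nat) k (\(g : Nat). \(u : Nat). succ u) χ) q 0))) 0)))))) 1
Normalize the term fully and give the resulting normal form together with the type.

resulting normal form:
  6
inferred type:
  Nat
observation: normalization takes exactly 13 steps under the normal-order strategy.


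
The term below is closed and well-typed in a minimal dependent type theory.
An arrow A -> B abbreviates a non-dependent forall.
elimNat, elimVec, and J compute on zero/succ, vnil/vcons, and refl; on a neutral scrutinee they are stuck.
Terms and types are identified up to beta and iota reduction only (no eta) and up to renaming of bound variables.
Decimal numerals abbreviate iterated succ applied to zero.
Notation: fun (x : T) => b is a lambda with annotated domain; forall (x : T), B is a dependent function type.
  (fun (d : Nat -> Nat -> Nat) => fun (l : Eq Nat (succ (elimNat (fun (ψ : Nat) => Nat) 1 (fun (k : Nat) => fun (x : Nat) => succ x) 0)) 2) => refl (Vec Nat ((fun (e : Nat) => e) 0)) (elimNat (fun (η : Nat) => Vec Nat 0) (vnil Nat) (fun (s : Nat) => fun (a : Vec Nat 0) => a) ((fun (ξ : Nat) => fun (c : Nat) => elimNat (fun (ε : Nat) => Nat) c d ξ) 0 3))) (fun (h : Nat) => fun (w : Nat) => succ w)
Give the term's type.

type:
  Eq Nat 2 2 -> Eq (Vec Nat 0) (vnil Nat) (vnil Nat)


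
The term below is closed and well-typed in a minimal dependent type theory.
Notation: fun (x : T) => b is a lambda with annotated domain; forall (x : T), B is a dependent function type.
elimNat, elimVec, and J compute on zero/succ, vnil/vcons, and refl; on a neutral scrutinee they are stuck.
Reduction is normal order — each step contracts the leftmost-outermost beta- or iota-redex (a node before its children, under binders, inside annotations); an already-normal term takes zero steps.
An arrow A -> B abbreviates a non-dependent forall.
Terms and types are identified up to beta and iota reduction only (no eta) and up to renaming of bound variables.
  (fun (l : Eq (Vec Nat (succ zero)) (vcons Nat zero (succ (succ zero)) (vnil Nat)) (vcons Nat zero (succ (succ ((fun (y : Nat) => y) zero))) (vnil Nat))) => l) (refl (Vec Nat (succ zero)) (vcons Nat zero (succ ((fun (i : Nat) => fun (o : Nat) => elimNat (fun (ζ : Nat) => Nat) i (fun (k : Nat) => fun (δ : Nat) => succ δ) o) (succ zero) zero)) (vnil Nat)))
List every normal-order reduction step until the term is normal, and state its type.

reduction (normal order):
  (fun (l : Eq (Vec Nat (succ zero)) (vcons Nat zero (succ (succ zero)) (vnil Nat)) (vcons Nat zero (succ (succ ((fun (y : Nat) => y) zero))) (vnil Nat))) => l) (refl (Vec Nat (succ zero)) (vcons Nat zero (succ ((fun (i : Nat) => fun (o : Nat) => elimNat (fun (ζ : Nat) => Nat) i (fun (k : Nat) => fun (δ : Nat) => succ δ) o) (succ zero) zero)) (vnil Nat)))
  ~> refl (Vec Nat (succ zero)) (vcons Nat zero (succ ((fun (l : Nat) => fun (y : Nat) => elimNat (fun (i : Nat) => Nat) l (fun (o : Nat) => fun (ζ : Nat) => succ ζ) y) (succ zero) zero)) (vnil Nat))
  ~> refl (Vec Nat (succ zero)) (vcons Nat zero (succ ((fun (l : Nat) => elimNat (fun (y : Nat) => Nat) (succ zero) (fun (i : Nat) => fun (o : Nat) => succ o) l) zero)) (vnil Nat))
  ~> refl (Vec Nat (succ zero)) (vcons Nat zero (succ (elimNat (fun (l : Nat) => Nat) (succ zero) (fun (y : Nat) => fun (i : Nat) => succ i) zero)) (vnil Nat))
  ~> refl (Vec Nat (succ zero)) (vcons Nat zero (succ (succ zero)) (vnil Nat))
type:
  Eq (Vec Nat (succ zero)) (vcons Nat zero (succ (succ zero)) (vnil Nat)) (vcons Nat zero (succ (succ zero)) (vnil Nat))


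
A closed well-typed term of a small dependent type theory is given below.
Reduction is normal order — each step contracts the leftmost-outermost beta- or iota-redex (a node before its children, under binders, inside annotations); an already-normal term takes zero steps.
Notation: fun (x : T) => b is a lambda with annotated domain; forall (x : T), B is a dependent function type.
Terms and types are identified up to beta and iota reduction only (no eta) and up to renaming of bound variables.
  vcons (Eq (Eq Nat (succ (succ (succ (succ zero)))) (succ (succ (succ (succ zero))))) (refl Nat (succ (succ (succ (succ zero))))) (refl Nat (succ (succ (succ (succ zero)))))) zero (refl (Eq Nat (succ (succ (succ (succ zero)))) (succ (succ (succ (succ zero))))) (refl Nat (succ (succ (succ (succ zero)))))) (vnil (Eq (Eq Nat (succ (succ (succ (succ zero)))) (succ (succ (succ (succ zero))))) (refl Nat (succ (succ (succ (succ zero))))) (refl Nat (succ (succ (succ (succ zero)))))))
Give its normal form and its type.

resulting normal form:
  vcons (Eq (Eq Nat (succ (succ (succ (succ zero)))) (succ (succ (succ (succ zero))))) (refl Nat (succ (succ (succ (succ zero))))) (refl Nat (succ (succ (succ (succ zero)))))) zero (refl (Eq Nat (succ (succ (succ (succ zero)))) (succ (succ (succ (succ zero))))) (refl Nat (succ (succ (succ (succ zero)))))) (vnil (Eq (Eq Nat (succ (succ (succ (succ zero)))) (succ (succ (succ (succ zero))))) (refl Nat (succ (succ (succ (succ zero))))) (refl Nat (succ (succ (succ (succ zero)))))))
the term's type:
  Vec (Eq (Eq Nat (succ (succ (succ (succ zero)))) (succ (succ (succ (succ zero))))) (refl Nat (succ (succ (succ (succ zero))))) (refl Nat (succ (succ (succ (succ zero)))))) (succ zero)
observation: no redex remains anywhere in the term; it is its own normal form.


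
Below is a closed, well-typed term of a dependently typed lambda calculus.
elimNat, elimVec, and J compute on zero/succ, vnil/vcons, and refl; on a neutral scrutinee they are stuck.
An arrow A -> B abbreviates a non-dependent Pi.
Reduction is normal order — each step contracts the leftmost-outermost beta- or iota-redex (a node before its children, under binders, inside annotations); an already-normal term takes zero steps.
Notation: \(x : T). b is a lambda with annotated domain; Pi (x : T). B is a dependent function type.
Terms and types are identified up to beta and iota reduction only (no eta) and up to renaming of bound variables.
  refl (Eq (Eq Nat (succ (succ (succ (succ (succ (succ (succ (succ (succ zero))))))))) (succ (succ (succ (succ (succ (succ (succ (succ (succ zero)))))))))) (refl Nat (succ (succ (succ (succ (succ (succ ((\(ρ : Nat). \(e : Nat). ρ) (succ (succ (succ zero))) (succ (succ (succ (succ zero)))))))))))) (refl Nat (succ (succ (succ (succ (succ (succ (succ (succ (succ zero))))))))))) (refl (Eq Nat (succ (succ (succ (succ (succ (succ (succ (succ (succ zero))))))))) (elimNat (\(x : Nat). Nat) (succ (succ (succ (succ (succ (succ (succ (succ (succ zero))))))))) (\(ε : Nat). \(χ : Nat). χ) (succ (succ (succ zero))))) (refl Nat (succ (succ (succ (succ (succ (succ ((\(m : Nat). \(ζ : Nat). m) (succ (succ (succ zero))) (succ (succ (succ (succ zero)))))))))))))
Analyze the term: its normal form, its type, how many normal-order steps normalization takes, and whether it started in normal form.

normal form:
  refl (Eq (Eq Nat (succ (succ (succ (succ (succ (succ (succ (succ (succ zero))))))))) (succ (succ (succ (succ (succ (succ (succ (succ (succ zero)))))))))) (refl Nat (succ (succ (succ (succ (succ (succ (succ (succ (succ zero)))))))))) (refl Nat (succ (succ (succ (succ (succ (succ (succ (succ (succ zero))))))))))) (refl (Eq Nat (succ (succ (succ (succ (succ (succ (succ (succ (succ zero))))))))) (succ (succ (succ (succ (succ (succ (succ (succ (succ zero)))))))))) (refl Nat (succ (succ (succ (succ (succ (succ (succ (succ (succ zero)))))))))))
inferred type:
  Eq (Eq (Eq Nat (succ (succ (succ (succ (succ (succ (succ (succ (succ zero))))))))) (succ (succ (succ (succ (succ (succ (succ (succ (succ zero)))))))))) (refl Nat (succ (succ (succ (succ (succ (succ (succ (succ (succ zero)))))))))) (refl Nat (succ (succ (succ (succ (succ (succ (succ (succ (succ zero))))))))))) (refl (Eq Nat (succ (succ (succ (succ (succ (succ (succ (succ (succ zero))))))))) (succ (succ (succ (succ (succ (succ (succ (succ (succ zero)))))))))) (refl Nat (succ (succ (succ (succ (succ (succ (succ (succ (succ zero))))))))))) (refl (Eq Nat (succ (succ (succ (succ (succ (succ (succ (succ (succ zero))))))))) (succ (succ (succ (succ (succ (succ (succ (succ (succ zero)))))))))) (refl Nat (succ (succ (succ (succ (succ (succ (succ (succ (succ zero)))))))))))
steps to reach normal form (normal order): 14
already normal: no
first contracted redex: a beta-redex


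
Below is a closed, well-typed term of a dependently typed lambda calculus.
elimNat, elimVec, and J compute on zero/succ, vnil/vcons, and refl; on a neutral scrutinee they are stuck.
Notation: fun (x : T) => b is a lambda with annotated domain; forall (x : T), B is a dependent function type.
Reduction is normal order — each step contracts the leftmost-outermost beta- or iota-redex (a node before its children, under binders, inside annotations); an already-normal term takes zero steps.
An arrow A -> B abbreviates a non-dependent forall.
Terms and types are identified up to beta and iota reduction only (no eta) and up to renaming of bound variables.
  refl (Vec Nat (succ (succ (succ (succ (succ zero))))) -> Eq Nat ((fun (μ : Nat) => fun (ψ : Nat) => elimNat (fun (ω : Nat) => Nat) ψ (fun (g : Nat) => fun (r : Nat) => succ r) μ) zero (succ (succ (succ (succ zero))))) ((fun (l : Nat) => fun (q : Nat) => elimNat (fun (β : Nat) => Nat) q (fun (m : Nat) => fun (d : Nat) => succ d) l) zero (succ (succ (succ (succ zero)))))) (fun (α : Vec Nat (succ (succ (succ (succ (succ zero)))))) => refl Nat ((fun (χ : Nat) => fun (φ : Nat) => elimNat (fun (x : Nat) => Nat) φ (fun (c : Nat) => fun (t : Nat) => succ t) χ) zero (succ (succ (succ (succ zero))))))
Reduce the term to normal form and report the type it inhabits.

normal form:
  refl (Vec Nat (succ (succ (succ (succ (succ zero))))) -> Eq Nat (succ (succ (succ (succ zero)))) (succ (succ (succ (succ zero))))) (fun (μ : Vec Nat (succ (succ (succ (succ (succ zero)))))) => refl Nat (succ (succ (succ (succ zero)))))
type:
  Eq (Vec Nat (succ (succ (succ (succ (succ zero))))) -> Eq Nat (succ (succ (succ (succ zero)))) (succ (succ (succ (succ zero))))) (fun (μ : Vec Nat (succ (succ (succ (succ (succ zero)))))) => refl Nat (succ (succ (succ (succ zero))))) (fun (ψ : Vec Nat (succ (succ (succ (succ (succ zero)))))) => refl Nat (succ (succ (succ (succ zero)))))


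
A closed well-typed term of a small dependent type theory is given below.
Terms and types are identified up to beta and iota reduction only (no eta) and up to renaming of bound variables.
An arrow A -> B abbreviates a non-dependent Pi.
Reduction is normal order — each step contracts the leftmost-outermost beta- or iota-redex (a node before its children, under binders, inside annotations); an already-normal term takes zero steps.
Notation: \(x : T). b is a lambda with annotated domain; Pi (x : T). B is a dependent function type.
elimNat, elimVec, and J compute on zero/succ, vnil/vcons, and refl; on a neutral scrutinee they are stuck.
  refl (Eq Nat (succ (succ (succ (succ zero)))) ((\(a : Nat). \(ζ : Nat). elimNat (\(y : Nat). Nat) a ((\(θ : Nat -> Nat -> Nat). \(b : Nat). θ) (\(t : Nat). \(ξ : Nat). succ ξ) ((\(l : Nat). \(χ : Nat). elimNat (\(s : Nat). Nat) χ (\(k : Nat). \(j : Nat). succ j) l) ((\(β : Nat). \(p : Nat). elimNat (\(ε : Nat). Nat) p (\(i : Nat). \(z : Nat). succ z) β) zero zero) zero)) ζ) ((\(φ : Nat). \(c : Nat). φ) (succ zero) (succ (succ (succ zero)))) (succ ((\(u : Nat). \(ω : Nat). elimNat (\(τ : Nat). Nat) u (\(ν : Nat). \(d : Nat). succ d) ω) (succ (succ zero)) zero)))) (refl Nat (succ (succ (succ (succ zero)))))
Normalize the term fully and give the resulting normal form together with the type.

normal form:
  refl (Eq Nat (succ (succ (succ (succ zero)))) (succ (succ (succ (succ zero))))) (refl Nat (succ (succ (succ (succ zero)))))
type:
  Eq (Eq Nat (succ (succ (succ (succ zero)))) (succ (succ (succ (succ zero))))) (refl Nat (succ (succ (succ (succ zero))))) (refl Nat (succ (succ (succ (succ zero)))))
observation: the first redex contracted is a beta-redex; the normal form is reached in 21 normal-order steps.


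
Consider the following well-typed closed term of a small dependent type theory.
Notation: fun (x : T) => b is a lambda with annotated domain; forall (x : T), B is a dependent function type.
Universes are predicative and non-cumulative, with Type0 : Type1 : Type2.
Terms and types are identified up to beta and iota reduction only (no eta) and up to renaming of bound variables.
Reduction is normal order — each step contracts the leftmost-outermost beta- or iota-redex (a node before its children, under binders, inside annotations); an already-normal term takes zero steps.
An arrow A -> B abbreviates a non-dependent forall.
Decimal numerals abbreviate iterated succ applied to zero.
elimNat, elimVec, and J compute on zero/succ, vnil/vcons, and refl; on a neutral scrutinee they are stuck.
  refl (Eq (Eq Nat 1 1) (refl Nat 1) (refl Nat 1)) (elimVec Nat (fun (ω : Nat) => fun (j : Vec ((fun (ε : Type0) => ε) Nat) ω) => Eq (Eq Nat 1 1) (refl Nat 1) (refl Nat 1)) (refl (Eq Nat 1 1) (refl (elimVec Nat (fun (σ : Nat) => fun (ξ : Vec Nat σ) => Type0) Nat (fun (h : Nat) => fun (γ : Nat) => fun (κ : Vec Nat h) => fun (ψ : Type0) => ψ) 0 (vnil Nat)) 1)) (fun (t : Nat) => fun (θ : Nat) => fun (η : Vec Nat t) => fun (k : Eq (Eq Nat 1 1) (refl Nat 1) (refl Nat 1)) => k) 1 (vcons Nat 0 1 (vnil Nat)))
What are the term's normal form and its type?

resulting normal form:
  refl (Eq (Eq Nat 1 1) (refl Nat 1) (refl Nat 1)) (refl (Eq Nat 1 1) (refl Nat 1))
type:
  Eq (Eq (Eq Nat 1 1) (refl Nat 1) (refl Nat 1)) (refl (Eq Nat 1 1) (refl Nat 1)) (refl (Eq Nat 1 1) (refl Nat 1))
observation: 7 normal-order steps normalize the term, beginning with an elimVec iota-redex.


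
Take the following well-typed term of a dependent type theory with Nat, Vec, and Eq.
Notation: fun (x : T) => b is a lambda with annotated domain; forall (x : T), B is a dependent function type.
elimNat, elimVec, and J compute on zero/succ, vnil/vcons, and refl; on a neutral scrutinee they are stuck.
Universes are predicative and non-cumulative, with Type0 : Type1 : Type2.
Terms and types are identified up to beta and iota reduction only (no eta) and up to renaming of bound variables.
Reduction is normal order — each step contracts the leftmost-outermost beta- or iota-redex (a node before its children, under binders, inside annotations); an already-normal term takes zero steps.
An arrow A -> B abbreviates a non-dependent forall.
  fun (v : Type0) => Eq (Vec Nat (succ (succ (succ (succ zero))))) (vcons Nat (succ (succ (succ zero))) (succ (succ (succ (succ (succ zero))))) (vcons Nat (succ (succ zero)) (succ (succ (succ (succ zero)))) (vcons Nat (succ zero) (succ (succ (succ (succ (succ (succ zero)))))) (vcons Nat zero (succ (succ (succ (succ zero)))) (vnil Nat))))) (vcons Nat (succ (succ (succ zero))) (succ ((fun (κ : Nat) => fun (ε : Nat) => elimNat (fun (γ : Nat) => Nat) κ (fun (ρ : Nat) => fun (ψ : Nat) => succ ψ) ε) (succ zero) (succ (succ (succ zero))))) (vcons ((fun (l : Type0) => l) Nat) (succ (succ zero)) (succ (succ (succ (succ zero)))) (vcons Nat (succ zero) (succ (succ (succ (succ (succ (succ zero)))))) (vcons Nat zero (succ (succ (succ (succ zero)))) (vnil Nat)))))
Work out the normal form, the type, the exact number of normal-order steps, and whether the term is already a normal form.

resulting normal form:
  fun (v : Type0) => Eq (Vec Nat (succ (succ (succ (succ zero))))) (vcons Nat (succ (succ (succ zero))) (succ (succ (succ (succ (succ zero))))) (vcons Nat (succ (succ zero)) (succ (succ (succ (succ zero)))) (vcons Nat (succ zero) (succ (succ (succ (succ (succ (succ zero)))))) (vcons Nat zero (succ (succ (succ (succ zero)))) (vnil Nat))))) (vcons Nat (succ (succ (succ zero))) (succ (succ (succ (succ (succ zero))))) (vcons Nat (succ (succ zero)) (succ (succ (succ (succ zero)))) (vcons Nat (succ zero) (succ (succ (succ (succ (succ (succ zero)))))) (vcons Nat zero (succ (succ (succ (succ zero)))) (vnil Nat)))))
inferred type:
  Type0 -> Type0
reduction steps (normal order): 13
already normal: no
first redex: a beta-redex


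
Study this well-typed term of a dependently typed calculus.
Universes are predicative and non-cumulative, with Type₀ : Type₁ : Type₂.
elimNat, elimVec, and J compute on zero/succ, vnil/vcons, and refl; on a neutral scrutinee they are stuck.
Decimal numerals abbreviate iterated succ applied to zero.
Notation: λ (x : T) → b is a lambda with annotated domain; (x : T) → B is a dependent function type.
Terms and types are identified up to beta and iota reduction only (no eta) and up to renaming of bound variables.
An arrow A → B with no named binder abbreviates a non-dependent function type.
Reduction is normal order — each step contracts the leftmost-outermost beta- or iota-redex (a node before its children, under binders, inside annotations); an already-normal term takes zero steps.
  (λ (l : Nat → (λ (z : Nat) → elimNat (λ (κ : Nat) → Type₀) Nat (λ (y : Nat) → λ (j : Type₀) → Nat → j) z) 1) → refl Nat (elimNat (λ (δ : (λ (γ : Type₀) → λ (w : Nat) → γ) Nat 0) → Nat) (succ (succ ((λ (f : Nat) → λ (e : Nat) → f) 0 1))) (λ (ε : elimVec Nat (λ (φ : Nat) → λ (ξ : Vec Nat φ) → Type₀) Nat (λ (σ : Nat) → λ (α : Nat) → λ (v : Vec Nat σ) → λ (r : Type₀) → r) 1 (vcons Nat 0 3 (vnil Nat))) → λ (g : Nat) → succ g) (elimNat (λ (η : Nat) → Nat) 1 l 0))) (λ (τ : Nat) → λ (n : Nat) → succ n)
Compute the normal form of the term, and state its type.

reduced normal form:
  refl Nat 3
inferred type:
  Eq Nat 3 3


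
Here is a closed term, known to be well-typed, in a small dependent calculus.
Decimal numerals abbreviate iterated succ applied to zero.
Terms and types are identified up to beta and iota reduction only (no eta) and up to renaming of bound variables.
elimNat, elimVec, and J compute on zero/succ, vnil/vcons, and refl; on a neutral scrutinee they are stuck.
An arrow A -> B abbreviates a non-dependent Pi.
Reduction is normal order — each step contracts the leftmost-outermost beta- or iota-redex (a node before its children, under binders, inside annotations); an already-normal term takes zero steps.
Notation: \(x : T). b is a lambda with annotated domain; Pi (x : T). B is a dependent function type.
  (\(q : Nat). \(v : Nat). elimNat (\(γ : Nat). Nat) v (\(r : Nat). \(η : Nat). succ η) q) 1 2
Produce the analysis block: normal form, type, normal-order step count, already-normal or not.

reduced normal form:
  3
the term's type:
  Nat
steps to reach normal form (normal order): 6
term was already normal: no
first redex: a beta-redex


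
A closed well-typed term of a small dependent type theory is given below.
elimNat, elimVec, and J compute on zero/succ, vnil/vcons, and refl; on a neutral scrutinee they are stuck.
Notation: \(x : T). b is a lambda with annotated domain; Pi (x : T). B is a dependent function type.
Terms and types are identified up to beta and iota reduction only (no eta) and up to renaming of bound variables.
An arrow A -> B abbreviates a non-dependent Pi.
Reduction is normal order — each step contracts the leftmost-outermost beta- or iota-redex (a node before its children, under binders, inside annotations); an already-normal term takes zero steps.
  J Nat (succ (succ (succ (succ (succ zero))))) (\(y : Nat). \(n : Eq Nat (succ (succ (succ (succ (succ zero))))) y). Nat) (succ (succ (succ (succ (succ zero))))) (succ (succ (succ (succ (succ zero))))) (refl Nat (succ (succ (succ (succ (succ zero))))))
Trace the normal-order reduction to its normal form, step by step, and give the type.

normal-order reduction sequence:
  J Nat (succ (succ (succ (succ (succ zero))))) (\(y : Nat). \(n : Eq Nat (succ (succ (succ (succ (succ zero))))) y). Nat) (succ (succ (succ (succ (succ zero))))) (succ (succ (succ (succ (succ zero))))) (refl Nat (succ (succ (succ (succ (succ zero))))))
  ~> succ (succ (succ (succ (succ zero))))
the term's type:
  Nat


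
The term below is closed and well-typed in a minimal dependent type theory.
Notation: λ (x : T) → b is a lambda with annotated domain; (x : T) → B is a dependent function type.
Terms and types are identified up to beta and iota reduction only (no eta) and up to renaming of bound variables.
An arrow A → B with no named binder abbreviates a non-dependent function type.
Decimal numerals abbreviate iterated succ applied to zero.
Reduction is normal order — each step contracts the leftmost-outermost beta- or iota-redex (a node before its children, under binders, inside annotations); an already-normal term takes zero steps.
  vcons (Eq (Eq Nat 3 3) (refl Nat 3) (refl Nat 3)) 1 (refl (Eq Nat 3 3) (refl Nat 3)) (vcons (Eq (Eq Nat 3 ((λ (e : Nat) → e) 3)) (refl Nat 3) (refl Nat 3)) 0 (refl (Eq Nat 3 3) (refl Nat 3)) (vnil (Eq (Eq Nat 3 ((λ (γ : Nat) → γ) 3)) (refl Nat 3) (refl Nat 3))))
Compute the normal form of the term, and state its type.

normal form:
  vcons (Eq (Eq Nat 3 3) (refl Nat 3) (refl Nat 3)) 1 (refl (Eq Nat 3 3) (refl Nat 3)) (vcons (Eq (Eq Nat 3 3) (refl Nat 3) (refl Nat 3)) 0 (refl (Eq Nat 3 3) (refl Nat 3)) (vnil (Eq (Eq Nat 3 3) (refl Nat 3) (refl Nat 3))))
the term's type:
  Vec (Eq (Eq Nat 3 3) (refl Nat 3) (refl Nat 3)) 2


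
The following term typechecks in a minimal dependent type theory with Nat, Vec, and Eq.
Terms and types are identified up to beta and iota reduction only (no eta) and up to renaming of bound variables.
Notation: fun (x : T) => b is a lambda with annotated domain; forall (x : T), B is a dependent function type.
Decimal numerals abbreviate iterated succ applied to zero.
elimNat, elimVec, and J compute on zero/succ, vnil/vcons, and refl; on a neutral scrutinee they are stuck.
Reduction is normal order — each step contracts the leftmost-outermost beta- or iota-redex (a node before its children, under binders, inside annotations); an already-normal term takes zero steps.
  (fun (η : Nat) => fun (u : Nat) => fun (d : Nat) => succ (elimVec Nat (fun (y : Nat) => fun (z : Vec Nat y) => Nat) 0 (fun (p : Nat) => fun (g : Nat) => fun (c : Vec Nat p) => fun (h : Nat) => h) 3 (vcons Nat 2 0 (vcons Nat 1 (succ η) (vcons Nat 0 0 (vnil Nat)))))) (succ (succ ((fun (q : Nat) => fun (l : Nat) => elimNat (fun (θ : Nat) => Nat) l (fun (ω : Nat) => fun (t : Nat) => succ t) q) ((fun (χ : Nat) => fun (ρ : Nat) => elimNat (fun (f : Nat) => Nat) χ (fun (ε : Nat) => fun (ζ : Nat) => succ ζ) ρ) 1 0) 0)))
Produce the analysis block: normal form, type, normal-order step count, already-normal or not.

reduced normal form:
  fun (η : Nat) => fun (u : Nat) => 1
the term's type:
  forall (η : Nat), forall (u : Nat), Nat
steps to reach normal form (normal order): 17
started in normal form: no
first redex: a beta-redex


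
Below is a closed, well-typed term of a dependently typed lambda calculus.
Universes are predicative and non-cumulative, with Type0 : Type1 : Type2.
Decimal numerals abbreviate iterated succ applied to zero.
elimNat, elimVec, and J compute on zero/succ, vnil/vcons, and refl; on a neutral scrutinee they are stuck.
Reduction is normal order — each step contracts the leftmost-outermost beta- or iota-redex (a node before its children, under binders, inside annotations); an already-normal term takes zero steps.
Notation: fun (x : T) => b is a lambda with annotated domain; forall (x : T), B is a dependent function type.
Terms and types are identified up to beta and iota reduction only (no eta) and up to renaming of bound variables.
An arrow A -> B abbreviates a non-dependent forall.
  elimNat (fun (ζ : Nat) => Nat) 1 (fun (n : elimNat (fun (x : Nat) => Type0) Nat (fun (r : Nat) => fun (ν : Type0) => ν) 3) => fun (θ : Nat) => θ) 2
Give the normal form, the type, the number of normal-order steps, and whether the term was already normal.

normal form:
  1
the term's type:
  Nat
steps to reach normal form (normal order): 7
already normal: no
first contracted redex: an elimNat iota-redex


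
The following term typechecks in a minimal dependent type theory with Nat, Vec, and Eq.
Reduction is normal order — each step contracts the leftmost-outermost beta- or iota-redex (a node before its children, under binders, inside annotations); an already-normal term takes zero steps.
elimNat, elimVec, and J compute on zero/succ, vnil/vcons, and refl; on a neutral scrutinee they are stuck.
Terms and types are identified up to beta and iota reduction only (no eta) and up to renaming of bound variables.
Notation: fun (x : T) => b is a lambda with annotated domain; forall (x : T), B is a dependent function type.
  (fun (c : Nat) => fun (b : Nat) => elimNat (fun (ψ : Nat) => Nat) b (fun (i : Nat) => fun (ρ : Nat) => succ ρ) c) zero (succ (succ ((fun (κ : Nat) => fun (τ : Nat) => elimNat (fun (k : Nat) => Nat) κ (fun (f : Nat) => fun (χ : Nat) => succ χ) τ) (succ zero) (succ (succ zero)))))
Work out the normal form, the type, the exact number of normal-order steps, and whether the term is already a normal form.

resulting normal form:
  succ (succ (succ (succ (succ zero))))
type:
  Nat
normal-order step count: 12
started in normal form: no
first contracted redex: a beta-redex
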